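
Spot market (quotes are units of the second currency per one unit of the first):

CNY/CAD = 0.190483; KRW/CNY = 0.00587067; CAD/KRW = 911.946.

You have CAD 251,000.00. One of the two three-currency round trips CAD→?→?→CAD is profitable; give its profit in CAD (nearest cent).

Profitable loop is CAD → KRW → CNY → CAD:
CAD 251,000.00 × 911.946 = KRW 228,898,446
KRW 228,898,446 × 0.00587067 = CNY 1,343,787.24
CNY 1,343,787.24 × 0.190483 = CAD 255,968.62
Profit = CAD 255,968.62 − CAD 251,000.00

Profit: CAD 4,968.62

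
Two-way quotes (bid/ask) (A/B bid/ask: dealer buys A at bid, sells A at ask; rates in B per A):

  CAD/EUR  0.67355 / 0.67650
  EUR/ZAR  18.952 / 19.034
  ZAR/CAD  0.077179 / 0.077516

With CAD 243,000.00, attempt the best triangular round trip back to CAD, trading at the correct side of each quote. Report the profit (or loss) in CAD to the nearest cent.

Best loop CAD → ZAR → EUR → CAD:
CAD 243,000.00 ÷ 0.077516 (buy ZAR at ask) = ZAR 3,134,836.68
ZAR 3,134,836.68 ÷ 19.034 (buy EUR at ask) = EUR 164,696.68
EUR 164,696.68 ÷ 0.67650 (buy CAD at ask) = CAD 243,454.08

Net profit: CAD 454.08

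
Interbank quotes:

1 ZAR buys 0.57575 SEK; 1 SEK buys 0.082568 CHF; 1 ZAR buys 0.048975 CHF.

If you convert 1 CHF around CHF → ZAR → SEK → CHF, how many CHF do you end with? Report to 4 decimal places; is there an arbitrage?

0.9707 (arbitrage exists)

Around CHF → ZAR → SEK → CHF: 1 ÷ 0.048975 × 0.57575 × 0.082568 = 0.970669
Product < 1; profitable direction is CHF → SEK → ZAR → CHF.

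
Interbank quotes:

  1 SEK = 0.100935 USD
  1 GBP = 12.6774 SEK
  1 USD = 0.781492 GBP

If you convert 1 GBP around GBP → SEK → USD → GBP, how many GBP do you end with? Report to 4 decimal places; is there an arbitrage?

Around GBP → SEK → USD → GBP: 1 × 12.6774 × 0.100935 × 0.781492 = 0.999992
Product ≈ 1 (deviation 0.001%, within rounding noise).

1.0000 (no arbitrage)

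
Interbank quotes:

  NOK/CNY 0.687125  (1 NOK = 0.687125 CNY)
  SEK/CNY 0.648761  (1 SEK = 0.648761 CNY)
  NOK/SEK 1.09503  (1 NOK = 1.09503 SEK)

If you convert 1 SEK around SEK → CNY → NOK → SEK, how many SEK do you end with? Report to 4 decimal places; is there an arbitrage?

Around SEK → CNY → NOK → SEK: 1 × 0.648761 ÷ 0.687125 × 1.09503 = 1.033892
Product > 1; profitable direction is SEK → CNY → NOK → SEK.

1.0339 (arbitrage exists)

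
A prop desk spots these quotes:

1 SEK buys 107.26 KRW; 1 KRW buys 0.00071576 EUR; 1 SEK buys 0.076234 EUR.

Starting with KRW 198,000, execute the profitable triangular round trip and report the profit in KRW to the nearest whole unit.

Profit: KRW 1,398

Profitable loop is KRW → EUR → SEK → KRW:
KRW 198,000 × 0.00071576 = EUR 141.72
EUR 141.72 ÷ 0.076234 = SEK 1,859.02
SEK 1,859.02 × 107.26 = KRW 199,398
Profit = KRW 199,398 − KRW 198,000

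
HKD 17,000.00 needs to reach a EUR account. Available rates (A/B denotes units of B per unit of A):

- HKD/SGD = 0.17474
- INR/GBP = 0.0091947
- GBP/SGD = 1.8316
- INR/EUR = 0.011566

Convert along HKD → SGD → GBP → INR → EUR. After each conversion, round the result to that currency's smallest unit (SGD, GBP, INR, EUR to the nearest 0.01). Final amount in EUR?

HKD 17,000.00 × 0.17474 = SGD 2,970.58
SGD 2,970.58 ÷ 1.8316 = GBP 1,621.85
GBP 1,621.85 ÷ 0.0091947 = INR 176,389.66
INR 176,389.66 × 0.011566 = EUR 2,040.12

EUR 2,040.12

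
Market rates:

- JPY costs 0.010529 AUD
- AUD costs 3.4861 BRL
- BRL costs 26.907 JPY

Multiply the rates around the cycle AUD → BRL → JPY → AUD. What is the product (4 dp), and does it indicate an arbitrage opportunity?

0.9876 (arbitrage exists)

Around AUD → BRL → JPY → AUD: 1 × 3.4861 × 26.907 × 0.010529 = 0.987625
Product < 1; profitable direction is AUD → JPY → BRL → AUD.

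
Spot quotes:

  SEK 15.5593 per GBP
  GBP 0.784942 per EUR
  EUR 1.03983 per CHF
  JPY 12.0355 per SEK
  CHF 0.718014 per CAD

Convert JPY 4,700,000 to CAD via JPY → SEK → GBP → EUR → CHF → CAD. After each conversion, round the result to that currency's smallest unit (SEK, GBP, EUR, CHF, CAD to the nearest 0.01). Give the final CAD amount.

JPY 4,700,000 ÷ 12.0355 = SEK 390,511.40
SEK 390,511.40 ÷ 15.5593 = GBP 25,098.26
GBP 25,098.26 ÷ 0.784942 = EUR 31,974.67
EUR 31,974.67 ÷ 1.03983 = CHF 30,749.90
CHF 30,749.90 ÷ 0.718014 = CAD 42,826.32

CAD 42,826.32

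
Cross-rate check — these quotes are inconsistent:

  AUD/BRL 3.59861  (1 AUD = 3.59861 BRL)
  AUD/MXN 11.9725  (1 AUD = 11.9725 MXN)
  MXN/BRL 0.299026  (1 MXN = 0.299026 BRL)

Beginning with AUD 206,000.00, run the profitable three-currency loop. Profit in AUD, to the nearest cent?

Profitable loop is AUD → BRL → MXN → AUD:
AUD 206,000.00 × 3.59861 = BRL 741,313.66
BRL 741,313.66 ÷ 0.299026 = MXN 2,479,094.33
MXN 2,479,094.33 ÷ 11.9725 = AUD 207,065.72
Profit = AUD 207,065.72 − AUD 206,000.00

Profit: AUD 1,065.72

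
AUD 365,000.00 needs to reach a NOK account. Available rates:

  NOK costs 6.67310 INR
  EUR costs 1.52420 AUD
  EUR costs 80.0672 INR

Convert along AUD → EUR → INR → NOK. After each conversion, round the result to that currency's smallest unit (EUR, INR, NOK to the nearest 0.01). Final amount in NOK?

AUD 365,000.00 ÷ 1.52420 = EUR 239,469.89
EUR 239,469.89 × 80.0672 = INR 19,173,683.58
INR 19,173,683.58 ÷ 6.67310 = NOK 2,873,279.82

NOK 2,873,279.82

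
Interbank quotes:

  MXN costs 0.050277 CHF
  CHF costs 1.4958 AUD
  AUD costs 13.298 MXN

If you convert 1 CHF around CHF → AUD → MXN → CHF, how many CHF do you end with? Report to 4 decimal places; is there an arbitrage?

1.0001 (no arbitrage)

Around CHF → AUD → MXN → CHF: 1 × 1.4958 × 13.298 × 0.050277 = 1.000067
Product ≈ 1 (deviation 0.007%, within rounding noise).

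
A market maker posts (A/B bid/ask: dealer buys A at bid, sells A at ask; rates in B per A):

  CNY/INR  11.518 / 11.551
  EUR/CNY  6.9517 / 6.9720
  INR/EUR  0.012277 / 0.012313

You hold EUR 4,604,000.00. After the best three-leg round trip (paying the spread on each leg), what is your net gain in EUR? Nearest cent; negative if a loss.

Best loop EUR → INR → CNY → EUR:
EUR 4,604,000.00 ÷ 0.012313 (buy INR at ask) = INR 373,913,749.70
INR 373,913,749.70 ÷ 11.551 (buy CNY at ask) = CNY 32,370,682.17
CNY 32,370,682.17 ÷ 6.9720 (buy EUR at ask) = EUR 4,642,954.99

Net profit: EUR 38,954.99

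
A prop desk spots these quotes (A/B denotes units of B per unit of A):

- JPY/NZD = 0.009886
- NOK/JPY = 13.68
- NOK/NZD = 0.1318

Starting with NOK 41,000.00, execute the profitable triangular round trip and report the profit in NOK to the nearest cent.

Profit: NOK 1,070.26

Profitable loop is NOK → JPY → NZD → NOK:
NOK 41,000.00 × 13.68 = JPY 560,880
JPY 560,880 × 0.009886 = NZD 5,544.86
NZD 5,544.86 ÷ 0.1318 = NOK 42,070.26
Profit = NOK 42,070.26 − NOK 41,000.00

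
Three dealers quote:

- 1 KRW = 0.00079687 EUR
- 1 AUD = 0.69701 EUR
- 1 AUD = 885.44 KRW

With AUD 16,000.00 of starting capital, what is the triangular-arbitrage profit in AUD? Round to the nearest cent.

Profitable loop is AUD → KRW → EUR → AUD:
AUD 16,000.00 × 885.44 = KRW 14,167,040
KRW 14,167,040 × 0.00079687 = EUR 11,289.29
EUR 11,289.29 ÷ 0.69701 = AUD 16,196.74
Profit = AUD 16,196.74 − AUD 16,000.00

Profit: AUD 196.74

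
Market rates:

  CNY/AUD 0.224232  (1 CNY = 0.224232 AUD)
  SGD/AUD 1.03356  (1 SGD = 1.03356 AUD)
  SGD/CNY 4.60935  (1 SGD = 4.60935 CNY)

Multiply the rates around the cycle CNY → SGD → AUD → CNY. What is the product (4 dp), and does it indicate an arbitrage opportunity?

1.0000 (no arbitrage)

Around CNY → SGD → AUD → CNY: 1 ÷ 4.60935 × 1.03356 ÷ 0.224232 = 0.999996
Product ≈ 1 (deviation 0.000%, within rounding noise).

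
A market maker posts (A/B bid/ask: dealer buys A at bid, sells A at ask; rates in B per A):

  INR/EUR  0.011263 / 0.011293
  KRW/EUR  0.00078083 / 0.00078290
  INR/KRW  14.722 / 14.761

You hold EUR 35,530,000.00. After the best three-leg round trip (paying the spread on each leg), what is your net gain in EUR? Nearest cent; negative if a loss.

Net profit: EUR 636,724.97

Best loop EUR → INR → KRW → EUR:
EUR 35,530,000.00 ÷ 0.011293 (buy INR at ask) = INR 3,146,196,759.05
INR 3,146,196,759.05 × 14.722 (sell INR at bid) = KRW 46,318,308,687
KRW 46,318,308,687 × 0.00078083 (sell KRW at bid) = EUR 36,166,724.97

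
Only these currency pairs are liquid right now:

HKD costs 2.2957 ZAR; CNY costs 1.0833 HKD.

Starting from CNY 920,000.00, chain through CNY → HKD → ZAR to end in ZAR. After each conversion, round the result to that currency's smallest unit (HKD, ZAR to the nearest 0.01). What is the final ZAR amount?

ZAR 2,287,977.27

CNY 920,000.00 × 1.0833 = HKD 996,636.00
HKD 996,636.00 × 2.2957 = ZAR 2,287,977.27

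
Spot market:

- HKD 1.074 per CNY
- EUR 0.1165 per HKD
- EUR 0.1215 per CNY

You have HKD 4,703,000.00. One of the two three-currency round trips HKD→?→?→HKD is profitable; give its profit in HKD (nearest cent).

Profit: HKD 140,161.01

Profitable loop is HKD → EUR → CNY → HKD:
HKD 4,703,000.00 × 0.1165 = EUR 547,899.50
EUR 547,899.50 ÷ 0.1215 = CNY 4,509,460.91
CNY 4,509,460.91 × 1.074 = HKD 4,843,161.01
Profit = HKD 4,843,161.01 − HKD 4,703,000.00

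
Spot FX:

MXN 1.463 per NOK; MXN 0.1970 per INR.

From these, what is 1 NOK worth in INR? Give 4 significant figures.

1 NOK × 1.463 = 1.463 MXN
1.463 MXN ÷ 0.1970 = 7.4264 INR

NOK/INR = 7.426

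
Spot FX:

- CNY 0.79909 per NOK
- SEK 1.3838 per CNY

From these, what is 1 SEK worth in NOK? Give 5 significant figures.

SEK/NOK = 0.90434

1 SEK ÷ 1.3838 = 0.722648 CNY
0.722648 CNY ÷ 0.79909 = 0.904338 NOK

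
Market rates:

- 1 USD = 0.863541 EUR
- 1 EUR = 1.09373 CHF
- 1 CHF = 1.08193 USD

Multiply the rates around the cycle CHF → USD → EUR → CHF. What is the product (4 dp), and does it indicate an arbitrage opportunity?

Around CHF → USD → EUR → CHF: 1 × 1.08193 × 0.863541 × 1.09373 = 1.021862
Product > 1; profitable direction is CHF → USD → EUR → CHF.

1.0219 (arbitrage exists)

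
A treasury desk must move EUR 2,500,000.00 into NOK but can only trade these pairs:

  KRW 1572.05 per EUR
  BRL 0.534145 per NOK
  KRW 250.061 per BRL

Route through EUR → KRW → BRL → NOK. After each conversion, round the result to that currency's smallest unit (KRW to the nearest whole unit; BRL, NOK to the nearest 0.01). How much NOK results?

NOK 29,423,967.52

EUR 2,500,000.00 × 1572.05 = KRW 3,930,125,000
KRW 3,930,125,000 ÷ 250.061 = BRL 15,716,665.13
BRL 15,716,665.13 ÷ 0.534145 = NOK 29,423,967.52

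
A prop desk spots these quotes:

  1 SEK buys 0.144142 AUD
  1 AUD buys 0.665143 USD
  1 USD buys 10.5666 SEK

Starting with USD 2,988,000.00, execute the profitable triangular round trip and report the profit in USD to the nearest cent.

Profit: USD 39,062.79

Profitable loop is USD → SEK → AUD → USD:
USD 2,988,000.00 × 10.5666 = SEK 31,573,000.80
SEK 31,573,000.80 × 0.144142 = AUD 4,550,995.48
AUD 4,550,995.48 × 0.665143 = USD 3,027,062.79
Profit = USD 3,027,062.79 − USD 2,988,000.00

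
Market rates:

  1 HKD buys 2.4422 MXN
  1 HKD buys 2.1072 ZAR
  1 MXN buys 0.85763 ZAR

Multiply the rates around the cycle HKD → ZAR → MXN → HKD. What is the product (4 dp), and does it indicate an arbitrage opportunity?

1.0061 (arbitrage exists)

Around HKD → ZAR → MXN → HKD: 1 × 2.1072 ÷ 0.85763 ÷ 2.4422 = 1.006062
Product > 1; profitable direction is HKD → ZAR → MXN → HKD.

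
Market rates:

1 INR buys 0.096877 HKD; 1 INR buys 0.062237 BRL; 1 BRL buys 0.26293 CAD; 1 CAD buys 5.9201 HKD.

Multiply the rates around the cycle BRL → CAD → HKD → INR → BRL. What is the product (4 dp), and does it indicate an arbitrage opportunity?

1.0000 (no arbitrage)

Around BRL → CAD → HKD → INR → BRL: 1 × 0.26293 × 5.9201 ÷ 0.096877 × 0.062237 = 0.999993
Product ≈ 1 (deviation 0.001%, within rounding noise).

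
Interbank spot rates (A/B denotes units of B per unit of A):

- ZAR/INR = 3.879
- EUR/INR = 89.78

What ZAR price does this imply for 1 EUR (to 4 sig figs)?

EUR/ZAR = 23.15

1 EUR × 89.78 = 89.78 INR
89.78 INR ÷ 3.879 = 23.1451 ZAR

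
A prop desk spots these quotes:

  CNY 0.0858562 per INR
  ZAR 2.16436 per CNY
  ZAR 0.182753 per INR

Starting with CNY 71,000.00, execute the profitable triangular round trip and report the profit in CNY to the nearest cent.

Profitable loop is CNY → ZAR → INR → CNY:
CNY 71,000.00 × 2.16436 = ZAR 153,669.56
ZAR 153,669.56 ÷ 0.182753 = INR 840,859.30
INR 840,859.30 × 0.0858562 = CNY 72,192.98
Profit = CNY 72,192.98 − CNY 71,000.00

Profit: CNY 1,192.98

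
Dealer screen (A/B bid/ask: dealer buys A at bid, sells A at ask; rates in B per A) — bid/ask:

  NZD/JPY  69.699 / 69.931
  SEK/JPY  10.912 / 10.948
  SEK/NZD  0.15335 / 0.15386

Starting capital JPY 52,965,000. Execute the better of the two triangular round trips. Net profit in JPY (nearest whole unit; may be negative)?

Net profit: JPY 750,283

Best loop JPY → NZD → SEK → JPY:
JPY 52,965,000 ÷ 69.931 (buy NZD at ask) = NZD 757,389.43
NZD 757,389.43 ÷ 0.15386 (buy SEK at ask) = SEK 4,922,588.24
SEK 4,922,588.24 × 10.912 (sell SEK at bid) = JPY 53,715,283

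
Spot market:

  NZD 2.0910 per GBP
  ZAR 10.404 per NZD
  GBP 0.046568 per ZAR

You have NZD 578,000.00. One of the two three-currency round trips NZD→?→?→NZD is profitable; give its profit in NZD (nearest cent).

Profitable loop is NZD → ZAR → GBP → NZD:
NZD 578,000.00 × 10.404 = ZAR 6,013,512.00
ZAR 6,013,512.00 × 0.046568 = GBP 280,037.23
GBP 280,037.23 × 2.0910 = NZD 585,557.84
Profit = NZD 585,557.84 − NZD 578,000.00

Profit: NZD 7,557.84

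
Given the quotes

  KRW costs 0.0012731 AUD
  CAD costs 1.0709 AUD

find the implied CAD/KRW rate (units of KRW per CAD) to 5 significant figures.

1 CAD × 1.0709 = 1.0709 AUD
1.0709 AUD ÷ 0.0012731 = 841.175 KRW

CAD/KRW = 841.18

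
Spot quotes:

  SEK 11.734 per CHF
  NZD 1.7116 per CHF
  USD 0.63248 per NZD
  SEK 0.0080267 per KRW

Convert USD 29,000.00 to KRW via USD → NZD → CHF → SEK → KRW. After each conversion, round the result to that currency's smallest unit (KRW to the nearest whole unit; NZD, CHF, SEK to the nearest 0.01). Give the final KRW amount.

KRW 39,161,375

USD 29,000.00 ÷ 0.63248 = NZD 45,851.25
NZD 45,851.25 ÷ 1.7116 = CHF 26,788.53
CHF 26,788.53 × 11.734 = SEK 314,336.61
SEK 314,336.61 ÷ 0.0080267 = KRW 39,161,375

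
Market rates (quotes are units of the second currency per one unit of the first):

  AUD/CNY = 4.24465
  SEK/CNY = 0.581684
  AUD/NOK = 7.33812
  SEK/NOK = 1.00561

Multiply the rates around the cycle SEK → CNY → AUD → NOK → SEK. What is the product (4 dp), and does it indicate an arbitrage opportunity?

1.0000 (no arbitrage)

Around SEK → CNY → AUD → NOK → SEK: 1 × 0.581684 ÷ 4.24465 × 7.33812 ÷ 1.00561 = 1.000001
Product ≈ 1 (deviation 0.000%, within rounding noise).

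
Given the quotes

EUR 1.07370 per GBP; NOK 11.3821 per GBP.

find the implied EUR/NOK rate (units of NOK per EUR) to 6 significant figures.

1 EUR ÷ 1.07370 = 0.931359 GBP
0.931359 GBP × 11.3821 = 10.6008 NOK

EUR/NOK = 10.6008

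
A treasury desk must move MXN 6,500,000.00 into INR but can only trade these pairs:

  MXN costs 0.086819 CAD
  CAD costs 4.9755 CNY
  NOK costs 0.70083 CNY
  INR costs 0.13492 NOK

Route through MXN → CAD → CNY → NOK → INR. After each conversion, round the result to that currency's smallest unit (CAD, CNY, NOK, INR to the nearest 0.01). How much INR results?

INR 29,694,488.51

MXN 6,500,000.00 × 0.086819 = CAD 564,323.50
CAD 564,323.50 × 4.9755 = CNY 2,807,791.57
CNY 2,807,791.57 ÷ 0.70083 = NOK 4,006,380.39
NOK 4,006,380.39 ÷ 0.13492 = INR 29,694,488.51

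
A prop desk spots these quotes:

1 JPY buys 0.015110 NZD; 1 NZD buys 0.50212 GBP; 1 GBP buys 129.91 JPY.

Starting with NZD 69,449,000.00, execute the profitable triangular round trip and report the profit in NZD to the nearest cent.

Profit: NZD 1,012,426.20

Profitable loop is NZD → JPY → GBP → NZD:
NZD 69,449,000.00 ÷ 0.015110 = JPY 4,596,227,664
JPY 4,596,227,664 ÷ 129.91 = GBP 35,380,091.32
GBP 35,380,091.32 ÷ 0.50212 = NZD 70,461,426.20
Profit = NZD 70,461,426.20 − NZD 69,449,000.00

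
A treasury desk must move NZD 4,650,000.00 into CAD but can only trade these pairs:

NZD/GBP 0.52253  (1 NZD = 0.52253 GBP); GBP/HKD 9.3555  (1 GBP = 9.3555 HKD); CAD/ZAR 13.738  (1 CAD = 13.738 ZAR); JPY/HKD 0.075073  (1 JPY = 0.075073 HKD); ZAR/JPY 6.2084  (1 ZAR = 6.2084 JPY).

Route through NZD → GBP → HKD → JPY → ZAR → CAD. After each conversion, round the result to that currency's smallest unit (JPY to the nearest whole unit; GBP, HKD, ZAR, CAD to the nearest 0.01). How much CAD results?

NZD 4,650,000.00 × 0.52253 = GBP 2,429,764.50
GBP 2,429,764.50 × 9.3555 = HKD 22,731,661.78
HKD 22,731,661.78 ÷ 0.075073 = JPY 302,794,104
JPY 302,794,104 ÷ 6.2084 = ZAR 48,771,680.95
ZAR 48,771,680.95 ÷ 13.738 = CAD 3,550,129.64

CAD 3,550,129.64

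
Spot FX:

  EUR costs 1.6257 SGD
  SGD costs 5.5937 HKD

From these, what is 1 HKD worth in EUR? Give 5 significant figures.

1 HKD ÷ 5.5937 = 0.178773 SGD
0.178773 SGD ÷ 1.6257 = 0.109967 EUR

HKD/EUR = 0.10997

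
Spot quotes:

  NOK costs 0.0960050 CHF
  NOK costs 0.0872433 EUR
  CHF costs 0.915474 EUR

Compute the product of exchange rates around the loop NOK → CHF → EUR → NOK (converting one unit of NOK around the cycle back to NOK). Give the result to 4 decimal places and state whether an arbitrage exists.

Around NOK → CHF → EUR → NOK: 1 × 0.0960050 × 0.915474 ÷ 0.0872433 = 1.007414
Product > 1; profitable direction is NOK → CHF → EUR → NOK.

1.0074 (arbitrage exists)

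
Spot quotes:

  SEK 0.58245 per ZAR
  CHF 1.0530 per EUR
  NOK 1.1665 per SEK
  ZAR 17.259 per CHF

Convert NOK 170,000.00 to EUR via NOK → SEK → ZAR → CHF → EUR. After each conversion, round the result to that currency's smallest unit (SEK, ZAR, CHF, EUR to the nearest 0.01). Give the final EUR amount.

NOK 170,000.00 ÷ 1.1665 = SEK 145,735.11
SEK 145,735.11 ÷ 0.58245 = ZAR 250,210.51
ZAR 250,210.51 ÷ 17.259 = CHF 14,497.39
CHF 14,497.39 ÷ 1.0530 = EUR 13,767.70

EUR 13,767.70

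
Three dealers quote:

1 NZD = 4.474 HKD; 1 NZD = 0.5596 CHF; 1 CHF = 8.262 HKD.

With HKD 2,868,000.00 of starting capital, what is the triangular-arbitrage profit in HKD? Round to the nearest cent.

Profitable loop is HKD → NZD → CHF → HKD:
HKD 2,868,000.00 ÷ 4.474 = NZD 641,037.10
NZD 641,037.10 × 0.5596 = CHF 358,724.36
CHF 358,724.36 × 8.262 = HKD 2,963,780.69
Profit = HKD 2,963,780.69 − HKD 2,868,000.00

Profit: HKD 95,780.69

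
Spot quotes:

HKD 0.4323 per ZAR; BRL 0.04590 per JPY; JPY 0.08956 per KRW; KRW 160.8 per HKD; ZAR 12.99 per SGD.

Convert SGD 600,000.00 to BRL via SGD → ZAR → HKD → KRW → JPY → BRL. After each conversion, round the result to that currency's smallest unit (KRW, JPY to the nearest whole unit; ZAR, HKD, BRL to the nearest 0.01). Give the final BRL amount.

SGD 600,000.00 × 12.99 = ZAR 7,794,000.00
ZAR 7,794,000.00 × 0.4323 = HKD 3,369,346.20
HKD 3,369,346.20 × 160.8 = KRW 541,790,869
KRW 541,790,869 × 0.08956 = JPY 48,522,790
JPY 48,522,790 × 0.04590 = BRL 2,227,196.06

BRL 2,227,196.06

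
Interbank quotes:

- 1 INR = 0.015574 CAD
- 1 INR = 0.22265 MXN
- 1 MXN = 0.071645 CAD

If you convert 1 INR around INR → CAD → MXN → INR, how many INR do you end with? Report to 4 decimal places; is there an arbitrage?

Around INR → CAD → MXN → INR: 1 × 0.015574 ÷ 0.071645 ÷ 0.22265 = 0.976319
Product < 1; profitable direction is INR → MXN → CAD → INR.

0.9763 (arbitrage exists)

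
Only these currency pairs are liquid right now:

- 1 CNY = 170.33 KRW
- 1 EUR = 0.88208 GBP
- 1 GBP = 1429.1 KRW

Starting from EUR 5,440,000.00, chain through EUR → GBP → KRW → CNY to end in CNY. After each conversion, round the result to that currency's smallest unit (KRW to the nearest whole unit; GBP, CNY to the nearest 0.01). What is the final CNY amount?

EUR 5,440,000.00 × 0.88208 = GBP 4,798,515.20
GBP 4,798,515.20 × 1429.1 = KRW 6,857,558,072
KRW 6,857,558,072 ÷ 170.33 = CNY 40,260,424.31

CNY 40,260,424.31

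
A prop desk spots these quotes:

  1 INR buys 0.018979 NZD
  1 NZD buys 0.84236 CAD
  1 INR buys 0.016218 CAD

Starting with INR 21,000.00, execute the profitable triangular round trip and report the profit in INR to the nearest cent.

Profitable loop is INR → CAD → NZD → INR:
INR 21,000.00 × 0.016218 = CAD 340.58
CAD 340.58 ÷ 0.84236 = NZD 404.31
NZD 404.31 ÷ 0.018979 = INR 21,303.23
Profit = INR 21,303.23 − INR 21,000.00

Profit: INR 303.23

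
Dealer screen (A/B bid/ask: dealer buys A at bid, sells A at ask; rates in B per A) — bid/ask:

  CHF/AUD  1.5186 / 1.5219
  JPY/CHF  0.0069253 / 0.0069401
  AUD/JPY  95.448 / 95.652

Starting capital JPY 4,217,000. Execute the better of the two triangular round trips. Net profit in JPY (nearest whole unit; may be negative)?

Net profit: JPY 16,040

Best loop JPY → CHF → AUD → JPY:
JPY 4,217,000 × 0.0069253 (sell JPY at bid) = CHF 29,203.99
CHF 29,203.99 × 1.5186 (sell CHF at bid) = AUD 44,349.18
AUD 44,349.18 × 95.448 (sell AUD at bid) = JPY 4,233,040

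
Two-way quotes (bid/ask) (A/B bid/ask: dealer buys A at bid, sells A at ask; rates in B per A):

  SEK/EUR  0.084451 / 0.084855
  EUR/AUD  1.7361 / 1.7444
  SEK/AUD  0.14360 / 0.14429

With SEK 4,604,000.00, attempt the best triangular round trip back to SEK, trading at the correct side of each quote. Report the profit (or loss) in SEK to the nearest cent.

Best loop SEK → EUR → AUD → SEK:
SEK 4,604,000.00 × 0.084451 (sell SEK at bid) = EUR 388,812.40
EUR 388,812.40 × 1.7361 (sell EUR at bid) = AUD 675,017.21
AUD 675,017.21 ÷ 0.14429 (buy SEK at ask) = SEK 4,678,198.17

Net profit: SEK 74,198.17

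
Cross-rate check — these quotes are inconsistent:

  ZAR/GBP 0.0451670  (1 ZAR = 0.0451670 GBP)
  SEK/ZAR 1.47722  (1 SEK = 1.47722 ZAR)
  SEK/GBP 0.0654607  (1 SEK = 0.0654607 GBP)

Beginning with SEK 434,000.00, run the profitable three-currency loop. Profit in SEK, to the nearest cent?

Profitable loop is SEK → ZAR → GBP → SEK:
SEK 434,000.00 × 1.47722 = ZAR 641,113.48
ZAR 641,113.48 × 0.0451670 = GBP 28,957.17
GBP 28,957.17 ÷ 0.0654607 = SEK 442,359.65
Profit = SEK 442,359.65 − SEK 434,000.00

Profit: SEK 8,359.65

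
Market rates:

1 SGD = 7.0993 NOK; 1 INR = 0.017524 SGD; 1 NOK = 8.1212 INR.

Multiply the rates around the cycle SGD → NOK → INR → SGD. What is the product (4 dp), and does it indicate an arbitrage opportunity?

1.0103 (arbitrage exists)

Around SGD → NOK → INR → SGD: 1 × 7.0993 × 8.1212 × 0.017524 = 1.010343
Product > 1; profitable direction is SGD → NOK → INR → SGD.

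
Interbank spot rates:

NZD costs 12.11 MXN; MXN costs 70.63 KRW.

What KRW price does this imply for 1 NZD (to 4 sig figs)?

NZD/KRW = 855.3

1 NZD × 12.11 = 12.11 MXN
12.11 MXN × 70.63 = 855.329 KRW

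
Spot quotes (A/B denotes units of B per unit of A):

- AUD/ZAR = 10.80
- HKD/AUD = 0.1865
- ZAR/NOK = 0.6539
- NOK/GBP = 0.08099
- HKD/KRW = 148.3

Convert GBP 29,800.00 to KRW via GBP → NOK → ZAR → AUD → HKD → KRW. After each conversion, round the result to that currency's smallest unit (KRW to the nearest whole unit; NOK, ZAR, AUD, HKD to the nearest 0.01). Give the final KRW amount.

KRW 41,429,732

GBP 29,800.00 ÷ 0.08099 = NOK 367,946.66
NOK 367,946.66 ÷ 0.6539 = ZAR 562,695.61
ZAR 562,695.61 ÷ 10.80 = AUD 52,101.45
AUD 52,101.45 ÷ 0.1865 = HKD 279,364.34
HKD 279,364.34 × 148.3 = KRW 41,429,732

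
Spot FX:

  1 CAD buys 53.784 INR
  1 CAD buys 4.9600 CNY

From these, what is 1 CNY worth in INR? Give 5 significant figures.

1 CNY ÷ 4.9600 = 0.201613 CAD
0.201613 CAD × 53.784 = 10.8435 INR

CNY/INR = 10.844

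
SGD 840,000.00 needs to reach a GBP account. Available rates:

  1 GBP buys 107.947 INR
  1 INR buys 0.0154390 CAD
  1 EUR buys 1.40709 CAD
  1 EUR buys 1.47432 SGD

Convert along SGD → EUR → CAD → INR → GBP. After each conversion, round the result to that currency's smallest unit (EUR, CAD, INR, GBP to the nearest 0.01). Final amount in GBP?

GBP 481,038.30

SGD 840,000.00 ÷ 1.47432 = EUR 569,754.19
EUR 569,754.19 × 1.40709 = CAD 801,695.42
CAD 801,695.42 ÷ 0.0154390 = INR 51,926,641.62
INR 51,926,641.62 ÷ 107.947 = GBP 481,038.30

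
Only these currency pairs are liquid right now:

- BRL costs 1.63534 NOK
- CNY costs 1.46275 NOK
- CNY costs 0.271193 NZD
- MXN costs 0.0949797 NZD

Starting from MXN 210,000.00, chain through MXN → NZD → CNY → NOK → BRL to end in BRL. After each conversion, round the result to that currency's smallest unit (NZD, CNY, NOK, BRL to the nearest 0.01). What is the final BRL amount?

BRL 65,786.04

MXN 210,000.00 × 0.0949797 = NZD 19,945.74
NZD 19,945.74 ÷ 0.271193 = CNY 73,548.14
CNY 73,548.14 × 1.46275 = NOK 107,582.54
NOK 107,582.54 ÷ 1.63534 = BRL 65,786.04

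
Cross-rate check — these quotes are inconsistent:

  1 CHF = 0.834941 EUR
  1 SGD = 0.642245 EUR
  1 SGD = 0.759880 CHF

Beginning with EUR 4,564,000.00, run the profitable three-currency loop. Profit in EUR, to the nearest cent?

Profitable loop is EUR → CHF → SGD → EUR:
EUR 4,564,000.00 ÷ 0.834941 = CHF 5,466,254.50
CHF 5,466,254.50 ÷ 0.759880 = SGD 7,193,575.96
SGD 7,193,575.96 × 0.642245 = EUR 4,620,038.19
Profit = EUR 4,620,038.19 − EUR 4,564,000.00

Profit: EUR 56,038.19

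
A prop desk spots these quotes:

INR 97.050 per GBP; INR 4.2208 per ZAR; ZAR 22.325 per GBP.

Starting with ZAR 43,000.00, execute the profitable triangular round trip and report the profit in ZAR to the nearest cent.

Profit: ZAR 1,287.15

Profitable loop is ZAR → GBP → INR → ZAR:
ZAR 43,000.00 ÷ 22.325 = GBP 1,926.09
GBP 1,926.09 × 97.050 = INR 186,927.21
INR 186,927.21 ÷ 4.2208 = ZAR 44,287.15
Profit = ZAR 44,287.15 − ZAR 43,000.00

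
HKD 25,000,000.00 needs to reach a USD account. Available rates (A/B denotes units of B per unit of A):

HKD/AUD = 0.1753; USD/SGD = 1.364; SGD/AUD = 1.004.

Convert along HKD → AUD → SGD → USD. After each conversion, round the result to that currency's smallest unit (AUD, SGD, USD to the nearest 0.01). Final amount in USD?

HKD 25,000,000.00 × 0.1753 = AUD 4,382,500.00
AUD 4,382,500.00 ÷ 1.004 = SGD 4,365,039.84
SGD 4,365,039.84 ÷ 1.364 = USD 3,200,175.84

USD 3,200,175.84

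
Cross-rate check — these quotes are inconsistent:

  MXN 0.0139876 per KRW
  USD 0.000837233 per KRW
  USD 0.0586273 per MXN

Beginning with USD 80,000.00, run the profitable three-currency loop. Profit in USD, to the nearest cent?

Profitable loop is USD → MXN → KRW → USD:
USD 80,000.00 ÷ 0.0586273 = MXN 1,364,552.01
MXN 1,364,552.01 ÷ 0.0139876 = KRW 97,554,406
KRW 97,554,406 × 0.000837233 = USD 81,675.77
Profit = USD 81,675.77 − USD 80,000.00

Profit: USD 1,675.77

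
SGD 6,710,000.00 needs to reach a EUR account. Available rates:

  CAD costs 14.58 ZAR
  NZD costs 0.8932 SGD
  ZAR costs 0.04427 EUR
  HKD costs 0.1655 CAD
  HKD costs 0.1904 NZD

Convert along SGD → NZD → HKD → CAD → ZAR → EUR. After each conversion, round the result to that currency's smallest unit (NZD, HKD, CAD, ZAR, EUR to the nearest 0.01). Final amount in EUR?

EUR 4,214,750.84

SGD 6,710,000.00 ÷ 0.8932 = NZD 7,512,315.27
NZD 7,512,315.27 ÷ 0.1904 = HKD 39,455,437.34
HKD 39,455,437.34 × 0.1655 = CAD 6,529,874.88
CAD 6,529,874.88 × 14.58 = ZAR 95,205,575.75
ZAR 95,205,575.75 × 0.04427 = EUR 4,214,750.84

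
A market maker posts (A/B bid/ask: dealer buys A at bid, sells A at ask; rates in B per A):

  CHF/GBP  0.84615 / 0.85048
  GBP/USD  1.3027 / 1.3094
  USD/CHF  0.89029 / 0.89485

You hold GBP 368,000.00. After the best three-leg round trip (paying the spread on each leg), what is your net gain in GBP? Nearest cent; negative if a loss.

Net profit: GBP 1,284.55

Best loop GBP → CHF → USD → GBP:
GBP 368,000.00 ÷ 0.85048 (buy CHF at ask) = CHF 432,696.83
CHF 432,696.83 ÷ 0.89485 (buy USD at ask) = USD 483,541.19
USD 483,541.19 ÷ 1.3094 (buy GBP at ask) = GBP 369,284.55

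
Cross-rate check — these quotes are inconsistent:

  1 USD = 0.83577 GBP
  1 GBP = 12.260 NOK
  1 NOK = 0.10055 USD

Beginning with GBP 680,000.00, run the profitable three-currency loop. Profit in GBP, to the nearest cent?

Profitable loop is GBP → NOK → USD → GBP:
GBP 680,000.00 × 12.260 = NOK 8,336,800.00
NOK 8,336,800.00 × 0.10055 = USD 838,265.24
USD 838,265.24 × 0.83577 = GBP 700,596.94
Profit = GBP 700,596.94 − GBP 680,000.00

Profit: GBP 20,596.94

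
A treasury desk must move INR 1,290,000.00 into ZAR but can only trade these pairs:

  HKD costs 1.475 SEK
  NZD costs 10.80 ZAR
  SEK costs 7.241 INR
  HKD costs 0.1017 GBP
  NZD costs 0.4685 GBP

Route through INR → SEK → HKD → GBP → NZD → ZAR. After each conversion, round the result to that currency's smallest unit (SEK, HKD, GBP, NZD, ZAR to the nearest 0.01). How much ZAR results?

ZAR 283,161.53

INR 1,290,000.00 ÷ 7.241 = SEK 178,152.19
SEK 178,152.19 ÷ 1.475 = HKD 120,781.15
HKD 120,781.15 × 0.1017 = GBP 12,283.44
GBP 12,283.44 ÷ 0.4685 = NZD 26,218.66
NZD 26,218.66 × 10.80 = ZAR 283,161.53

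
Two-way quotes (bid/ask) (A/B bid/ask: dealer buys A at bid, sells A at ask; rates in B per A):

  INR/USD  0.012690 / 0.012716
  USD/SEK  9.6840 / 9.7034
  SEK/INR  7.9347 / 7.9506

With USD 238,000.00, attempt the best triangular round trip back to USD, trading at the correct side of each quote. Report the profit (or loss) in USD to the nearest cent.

Best loop USD → INR → SEK → USD:
USD 238,000.00 ÷ 0.012716 (buy INR at ask) = INR 18,716,577.54
INR 18,716,577.54 ÷ 7.9506 (buy SEK at ask) = SEK 2,354,108.81
SEK 2,354,108.81 ÷ 9.7034 (buy USD at ask) = USD 242,606.59

Net profit: USD 4,606.59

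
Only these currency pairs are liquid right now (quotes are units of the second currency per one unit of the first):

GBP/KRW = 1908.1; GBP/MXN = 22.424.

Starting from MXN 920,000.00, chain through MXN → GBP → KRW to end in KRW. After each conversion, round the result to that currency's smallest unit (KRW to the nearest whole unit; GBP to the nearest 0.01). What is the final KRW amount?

KRW 78,284,516

MXN 920,000.00 ÷ 22.424 = GBP 41,027.47
GBP 41,027.47 × 1908.1 = KRW 78,284,516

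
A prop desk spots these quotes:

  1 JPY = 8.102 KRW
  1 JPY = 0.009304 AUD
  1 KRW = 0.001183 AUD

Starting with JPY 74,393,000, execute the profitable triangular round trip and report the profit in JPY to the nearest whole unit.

Profitable loop is JPY → KRW → AUD → JPY:
JPY 74,393,000 × 8.102 = KRW 602,732,086
KRW 602,732,086 × 0.001183 = AUD 713,032.06
AUD 713,032.06 ÷ 0.009304 = JPY 76,637,152
Profit = JPY 76,637,152 − JPY 74,393,000

Profit: JPY 2,244,152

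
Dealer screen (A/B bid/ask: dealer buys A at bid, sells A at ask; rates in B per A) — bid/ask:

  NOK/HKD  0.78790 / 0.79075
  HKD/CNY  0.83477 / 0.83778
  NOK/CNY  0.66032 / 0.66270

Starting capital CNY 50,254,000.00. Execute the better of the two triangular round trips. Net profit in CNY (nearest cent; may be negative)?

Best loop CNY → HKD → NOK → CNY:
CNY 50,254,000.00 ÷ 0.83778 (buy HKD at ask) = HKD 59,984,721.53
HKD 59,984,721.53 ÷ 0.79075 (buy NOK at ask) = NOK 75,858,010.15
NOK 75,858,010.15 × 0.66032 (sell NOK at bid) = CNY 50,090,561.26

Net result: CNY -163,438.74 (no profitable arbitrage after spreads)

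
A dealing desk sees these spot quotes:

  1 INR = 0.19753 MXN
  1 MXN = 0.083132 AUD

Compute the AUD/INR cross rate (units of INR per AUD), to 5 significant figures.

AUD/INR = 60.897

1 AUD ÷ 0.083132 = 12.0291 MXN
12.0291 MXN ÷ 0.19753 = 60.8974 INR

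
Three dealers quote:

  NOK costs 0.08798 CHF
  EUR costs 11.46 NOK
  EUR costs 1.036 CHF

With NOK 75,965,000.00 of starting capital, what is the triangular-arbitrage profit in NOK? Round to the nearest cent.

Profit: NOK 2,090,717.88

Profitable loop is NOK → EUR → CHF → NOK:
NOK 75,965,000.00 ÷ 11.46 = EUR 6,628,708.55
EUR 6,628,708.55 × 1.036 = CHF 6,867,342.06
CHF 6,867,342.06 ÷ 0.08798 = NOK 78,055,717.88
Profit = NOK 78,055,717.88 − NOK 75,965,000.00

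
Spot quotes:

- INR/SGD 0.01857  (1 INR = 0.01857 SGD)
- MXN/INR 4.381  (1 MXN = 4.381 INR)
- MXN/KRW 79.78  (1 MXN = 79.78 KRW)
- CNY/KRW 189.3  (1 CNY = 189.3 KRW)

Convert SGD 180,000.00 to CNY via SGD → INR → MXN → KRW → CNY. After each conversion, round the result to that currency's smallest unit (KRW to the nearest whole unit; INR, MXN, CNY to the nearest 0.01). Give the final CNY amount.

CNY 932,461.19

SGD 180,000.00 ÷ 0.01857 = INR 9,693,053.31
INR 9,693,053.31 ÷ 4.381 = MXN 2,212,520.73
MXN 2,212,520.73 × 79.78 = KRW 176,514,904
KRW 176,514,904 ÷ 189.3 = CNY 932,461.19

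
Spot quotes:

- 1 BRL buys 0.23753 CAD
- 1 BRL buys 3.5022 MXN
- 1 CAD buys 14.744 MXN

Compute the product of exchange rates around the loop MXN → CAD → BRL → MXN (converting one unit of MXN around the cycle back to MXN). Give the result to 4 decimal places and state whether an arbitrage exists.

1.0000 (no arbitrage)

Around MXN → CAD → BRL → MXN: 1 ÷ 14.744 ÷ 0.23753 × 3.5022 = 1.000016
Product ≈ 1 (deviation 0.002%, within rounding noise).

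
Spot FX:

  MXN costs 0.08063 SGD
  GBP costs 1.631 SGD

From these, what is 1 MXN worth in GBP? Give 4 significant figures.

1 MXN × 0.08063 = 0.08063 SGD
0.08063 SGD ÷ 1.631 = 0.0494359 GBP

MXN/GBP = 0.04944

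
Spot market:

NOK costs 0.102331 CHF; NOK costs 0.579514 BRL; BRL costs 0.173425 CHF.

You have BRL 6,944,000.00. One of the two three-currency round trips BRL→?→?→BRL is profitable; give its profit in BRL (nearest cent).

Profit: BRL 126,356.22

Profitable loop is BRL → NOK → CHF → BRL:
BRL 6,944,000.00 ÷ 0.579514 = NOK 11,982,454.26
NOK 11,982,454.26 × 0.102331 = CHF 1,226,176.53
CHF 1,226,176.53 ÷ 0.173425 = BRL 7,070,356.22
Profit = BRL 7,070,356.22 − BRL 6,944,000.00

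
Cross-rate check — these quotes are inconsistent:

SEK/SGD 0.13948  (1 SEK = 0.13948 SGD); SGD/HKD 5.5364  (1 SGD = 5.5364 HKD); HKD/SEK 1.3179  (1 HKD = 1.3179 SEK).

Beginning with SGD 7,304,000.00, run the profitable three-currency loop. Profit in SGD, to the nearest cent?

Profitable loop is SGD → HKD → SEK → SGD:
SGD 7,304,000.00 × 5.5364 = HKD 40,437,865.60
HKD 40,437,865.60 × 1.3179 = SEK 53,293,063.07
SEK 53,293,063.07 × 0.13948 = SGD 7,433,316.44
Profit = SGD 7,433,316.44 − SGD 7,304,000.00

Profit: SGD 129,316.44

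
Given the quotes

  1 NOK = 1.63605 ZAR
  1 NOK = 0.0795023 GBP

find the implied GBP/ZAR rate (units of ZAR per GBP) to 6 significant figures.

GBP/ZAR = 20.5786

1 GBP ÷ 0.0795023 = 12.5783 NOK
12.5783 NOK × 1.63605 = 20.5786 ZAR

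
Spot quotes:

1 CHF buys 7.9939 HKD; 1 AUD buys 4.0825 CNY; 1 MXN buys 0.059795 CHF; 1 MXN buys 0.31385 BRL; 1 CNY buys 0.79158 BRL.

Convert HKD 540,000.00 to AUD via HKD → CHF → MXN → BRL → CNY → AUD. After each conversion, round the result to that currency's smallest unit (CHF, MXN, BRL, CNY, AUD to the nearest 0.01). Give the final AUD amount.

AUD 109,716.34

HKD 540,000.00 ÷ 7.9939 = CHF 67,551.51
CHF 67,551.51 ÷ 0.059795 = MXN 1,129,718.37
MXN 1,129,718.37 × 0.31385 = BRL 354,562.11
BRL 354,562.11 ÷ 0.79158 = CNY 447,916.96
CNY 447,916.96 ÷ 4.0825 = AUD 109,716.34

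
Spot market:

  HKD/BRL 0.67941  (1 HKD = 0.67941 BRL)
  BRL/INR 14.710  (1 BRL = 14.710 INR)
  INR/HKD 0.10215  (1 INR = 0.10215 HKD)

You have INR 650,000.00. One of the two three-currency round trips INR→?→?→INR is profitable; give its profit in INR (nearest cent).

Profit: INR 13,584.66

Profitable loop is INR → HKD → BRL → INR:
INR 650,000.00 × 0.10215 = HKD 66,397.50
HKD 66,397.50 × 0.67941 = BRL 45,111.13
BRL 45,111.13 × 14.710 = INR 663,584.66
Profit = INR 663,584.66 − INR 650,000.00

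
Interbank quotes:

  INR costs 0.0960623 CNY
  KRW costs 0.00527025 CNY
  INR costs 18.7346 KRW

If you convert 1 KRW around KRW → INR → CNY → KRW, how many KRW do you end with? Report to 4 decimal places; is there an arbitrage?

Around KRW → INR → CNY → KRW: 1 ÷ 18.7346 × 0.0960623 ÷ 0.00527025 = 0.972920
Product < 1; profitable direction is KRW → CNY → INR → KRW.

0.9729 (arbitrage exists)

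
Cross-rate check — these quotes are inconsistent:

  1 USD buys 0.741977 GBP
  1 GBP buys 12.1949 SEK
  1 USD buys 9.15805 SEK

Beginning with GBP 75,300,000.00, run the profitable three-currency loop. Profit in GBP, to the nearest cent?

Profitable loop is GBP → USD → SEK → GBP:
GBP 75,300,000.00 ÷ 0.741977 = USD 101,485,625.57
USD 101,485,625.57 × 9.15805 = SEK 929,410,433.21
SEK 929,410,433.21 ÷ 12.1949 = GBP 76,213,042.60
Profit = GBP 76,213,042.60 − GBP 75,300,000.00

Profit: GBP 913,042.60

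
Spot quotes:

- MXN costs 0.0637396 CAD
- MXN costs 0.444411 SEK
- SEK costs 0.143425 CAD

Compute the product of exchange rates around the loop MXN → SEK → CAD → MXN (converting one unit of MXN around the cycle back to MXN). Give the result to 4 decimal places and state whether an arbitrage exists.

1.0000 (no arbitrage)

Around MXN → SEK → CAD → MXN: 1 × 0.444411 × 0.143425 ÷ 0.0637396 = 1.000001
Product ≈ 1 (deviation 0.000%, within rounding noise).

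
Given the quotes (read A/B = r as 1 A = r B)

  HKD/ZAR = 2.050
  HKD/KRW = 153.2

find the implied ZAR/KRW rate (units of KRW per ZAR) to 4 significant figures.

1 ZAR ÷ 2.050 = 0.487805 HKD
0.487805 HKD × 153.2 = 74.7317 KRW

ZAR/KRW = 74.73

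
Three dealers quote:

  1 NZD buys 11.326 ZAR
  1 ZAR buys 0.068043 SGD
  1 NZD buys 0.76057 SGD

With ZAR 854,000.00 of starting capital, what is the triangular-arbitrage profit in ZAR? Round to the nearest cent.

Profit: ZAR 11,323.88

Profitable loop is ZAR → SGD → NZD → ZAR:
ZAR 854,000.00 × 0.068043 = SGD 58,108.72
SGD 58,108.72 ÷ 0.76057 = NZD 76,401.54
NZD 76,401.54 × 11.326 = ZAR 865,323.88
Profit = ZAR 865,323.88 − ZAR 854,000.00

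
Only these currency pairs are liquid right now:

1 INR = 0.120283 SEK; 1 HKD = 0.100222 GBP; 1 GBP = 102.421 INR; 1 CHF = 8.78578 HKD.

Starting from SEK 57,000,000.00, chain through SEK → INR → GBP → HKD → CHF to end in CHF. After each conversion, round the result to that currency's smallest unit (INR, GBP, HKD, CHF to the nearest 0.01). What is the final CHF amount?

SEK 57,000,000.00 ÷ 0.120283 = INR 473,882,427.28
INR 473,882,427.28 ÷ 102.421 = GBP 4,626,809.22
GBP 4,626,809.22 ÷ 0.100222 = HKD 46,165,604.56
HKD 46,165,604.56 ÷ 8.78578 = CHF 5,254,582.35

CHF 5,254,582.35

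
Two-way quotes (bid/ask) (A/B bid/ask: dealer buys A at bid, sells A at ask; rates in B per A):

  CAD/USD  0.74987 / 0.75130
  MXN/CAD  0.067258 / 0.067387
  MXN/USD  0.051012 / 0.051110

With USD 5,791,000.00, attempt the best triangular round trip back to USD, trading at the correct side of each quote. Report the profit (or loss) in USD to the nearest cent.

Best loop USD → CAD → MXN → USD:
USD 5,791,000.00 ÷ 0.75130 (buy CAD at ask) = CAD 7,707,972.85
CAD 7,707,972.85 ÷ 0.067387 (buy MXN at ask) = MXN 114,383,677.08
MXN 114,383,677.08 × 0.051012 (sell MXN at bid) = USD 5,834,940.13

Net profit: USD 43,940.13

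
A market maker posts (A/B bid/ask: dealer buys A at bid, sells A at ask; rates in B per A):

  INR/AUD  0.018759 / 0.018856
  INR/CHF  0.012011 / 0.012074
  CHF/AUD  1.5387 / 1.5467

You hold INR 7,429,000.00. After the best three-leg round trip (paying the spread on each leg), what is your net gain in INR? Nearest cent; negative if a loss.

Net profit: INR 33,473.20

Best loop INR → AUD → CHF → INR:
INR 7,429,000.00 × 0.018759 (sell INR at bid) = AUD 139,360.61
AUD 139,360.61 ÷ 1.5467 (buy CHF at ask) = CHF 90,101.90
CHF 90,101.90 ÷ 0.012074 (buy INR at ask) = INR 7,462,473.20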